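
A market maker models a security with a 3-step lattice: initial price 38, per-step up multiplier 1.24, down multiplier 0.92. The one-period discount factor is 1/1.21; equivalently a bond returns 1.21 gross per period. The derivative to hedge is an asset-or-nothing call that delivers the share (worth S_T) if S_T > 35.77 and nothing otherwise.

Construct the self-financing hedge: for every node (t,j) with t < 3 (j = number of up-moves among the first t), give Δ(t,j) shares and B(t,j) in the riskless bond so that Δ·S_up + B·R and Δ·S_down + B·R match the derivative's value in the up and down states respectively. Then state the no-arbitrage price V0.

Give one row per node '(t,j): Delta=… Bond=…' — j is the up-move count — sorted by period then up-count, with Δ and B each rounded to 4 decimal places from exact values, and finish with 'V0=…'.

(0,0): Delta=1.0146 Bond=-0.5689
(1,0): Delta=1.2049 Bond=-7.3421
(1,1): Delta=1.0000 Bond=0.0000
(2,0): Delta=3.8750 Bond=-94.7618
(2,1): Delta=1.0000 Bond=0.0000
(2,2): Delta=1.0000 Bond=0.0000
V0=37.9862

Under the risk-neutral measure, an up-move has probability p* = (R−d)/(u−d) = 0.9062 and values discount at R = 1.21.
Terminal values V(3,·): V(3,0)=0.0000, V(3,1)=39.8824, V(3,2)=53.7545, V(3,3)=72.4517
  t=2,j=0: stock 32.1632 → up 39.8824 (V=39.8824), down 29.5901 (V=0.0000). Price 29.8706; hedge Δ=3.8750, bond B=-94.7618.
  t=2,j=1: stock 43.3504 → up 53.7545 (V=53.7545), down 39.8824 (V=39.8824). Price 43.3504; hedge Δ=1.0000, bond B=0.0000.
  t=2,j=2: stock 58.4288 → up 72.4517 (V=72.4517), down 53.7545 (V=53.7545). Price 58.4288; hedge Δ=1.0000, bond B=0.0000.
  t=1,j=0: stock 34.9600 → up 43.3504 (V=43.3504), down 32.1632 (V=29.8706). Price 34.7824; hedge Δ=1.2049, bond B=-7.3421.
  t=1,j=1: stock 47.1200 → up 58.4288 (V=58.4288), down 43.3504 (V=43.3504). Price 47.1200; hedge Δ=1.0000, bond B=0.0000.
  t=0,j=0: stock 38.0000 → up 47.1200 (V=47.1200), down 34.9600 (V=34.7824). Price 37.9862; hedge Δ=1.0146, bond B=-0.5689.
Check: Δ(0,0)·S0 + B(0,0) = 37.9862 = V0.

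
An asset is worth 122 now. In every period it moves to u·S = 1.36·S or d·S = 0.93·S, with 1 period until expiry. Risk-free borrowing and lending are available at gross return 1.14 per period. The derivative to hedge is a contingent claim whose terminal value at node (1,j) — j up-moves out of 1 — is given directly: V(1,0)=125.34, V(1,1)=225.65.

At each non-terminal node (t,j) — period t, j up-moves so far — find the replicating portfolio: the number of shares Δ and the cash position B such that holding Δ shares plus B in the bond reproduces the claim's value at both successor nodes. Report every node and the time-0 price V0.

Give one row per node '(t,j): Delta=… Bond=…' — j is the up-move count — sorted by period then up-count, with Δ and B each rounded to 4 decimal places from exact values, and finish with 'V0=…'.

(0,0): Delta=1.9121 Bond=-80.3592
V0=152.9198

Since d<R<u, set p* = (R−d)/(u−d) = 0.4884; price each node as the discounted p*-expectation of its children.
Terminal values V(1,·): V(1,0)=125.3400, V(1,1)=225.6500
(0,0): S=122.0000. Δ = (V_up−V_dn)/(S_up−S_dn) = (225.6500−125.3400)/(165.9200−113.4600) = 1.9121. V = [p*·225.6500 + (1−p*)·125.3400]/1.14 = 152.9198. B = V − Δ·S = -80.3592.
Root portfolio cost Δ·122+B reproduces V0=152.9198.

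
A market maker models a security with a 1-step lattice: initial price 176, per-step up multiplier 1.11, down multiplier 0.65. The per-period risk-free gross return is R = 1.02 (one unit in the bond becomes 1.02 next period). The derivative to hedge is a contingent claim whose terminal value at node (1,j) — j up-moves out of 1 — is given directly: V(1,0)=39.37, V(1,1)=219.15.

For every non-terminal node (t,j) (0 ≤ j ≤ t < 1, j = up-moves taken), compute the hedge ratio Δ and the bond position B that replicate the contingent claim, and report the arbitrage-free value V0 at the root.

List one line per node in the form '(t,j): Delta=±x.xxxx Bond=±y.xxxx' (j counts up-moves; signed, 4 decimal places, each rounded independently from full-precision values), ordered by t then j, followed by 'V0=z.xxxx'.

The replicating-portfolio and risk-neutral prices coincide; use p* = (1.02−0.65)/(1.11−0.65) = 0.8043 for the latter.
Terminal payoffs: V(1,0)=39.3700, V(1,1)=219.1500
  t=0,j=0: stock 176.0000 → up 195.3600 (V=219.1500), down 114.4000 (V=39.3700). Price 180.3683; hedge Δ=2.2206, bond B=-210.4578.
The time-0 hedge costs 180.3683, which is the no-arbitrage price.

(0,0): Delta=2.2206 Bond=-210.4578
V0=180.3683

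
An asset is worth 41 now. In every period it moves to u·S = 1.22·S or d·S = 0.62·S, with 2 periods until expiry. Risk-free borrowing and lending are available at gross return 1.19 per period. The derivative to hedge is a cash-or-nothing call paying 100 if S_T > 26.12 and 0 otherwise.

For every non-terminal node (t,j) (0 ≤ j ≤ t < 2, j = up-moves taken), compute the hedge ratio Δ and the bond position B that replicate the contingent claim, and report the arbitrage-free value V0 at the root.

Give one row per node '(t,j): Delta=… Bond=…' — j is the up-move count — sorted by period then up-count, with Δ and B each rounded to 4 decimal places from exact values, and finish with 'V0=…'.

Since d<R<u, set p* = (R−d)/(u−d) = 0.9500; price each node as the discounted p*-expectation of its children.
Terminal values V(2,·): V(2,0)=0.0000, V(2,1)=100.0000, V(2,2)=100.0000
(1,0): S=25.4200. Δ = (V_up−V_dn)/(S_up−S_dn) = (100.0000−0.0000)/(31.0124−15.7604) = 6.5565. V = [p*·100.0000 + (1−p*)·0.0000]/1.19 = 79.8319. B = V − Δ·S = -86.8347.
(1,1): S=50.0200. Δ = (V_up−V_dn)/(S_up−S_dn) = (100.0000−100.0000)/(61.0244−31.0124) = 0.0000. V = [p*·100.0000 + (1−p*)·100.0000]/1.19 = 84.0336. B = V − Δ·S = 84.0336.
(0,0): S=41.0000. Δ = (V_up−V_dn)/(S_up−S_dn) = (84.0336−79.8319)/(50.0200−25.4200) = 0.1708. V = [p*·84.0336 + (1−p*)·79.8319]/1.19 = 70.4399. B = V − Δ·S = 63.4371.
The time-0 hedge costs 70.4399, which is the no-arbitrage price.

(0,0): Delta=0.1708 Bond=63.4371
(1,0): Delta=6.5565 Bond=-86.8347
(1,1): Delta=0.0000 Bond=84.0336
V0=70.4399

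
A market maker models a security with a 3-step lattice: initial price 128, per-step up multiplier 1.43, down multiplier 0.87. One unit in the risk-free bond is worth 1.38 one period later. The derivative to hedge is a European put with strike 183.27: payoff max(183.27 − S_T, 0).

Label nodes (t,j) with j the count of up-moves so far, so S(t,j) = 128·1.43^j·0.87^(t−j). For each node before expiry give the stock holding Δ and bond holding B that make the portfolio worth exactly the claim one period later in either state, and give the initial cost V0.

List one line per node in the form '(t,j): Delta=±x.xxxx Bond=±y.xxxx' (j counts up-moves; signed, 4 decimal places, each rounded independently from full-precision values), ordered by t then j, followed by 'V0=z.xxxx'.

Under the risk-neutral measure, an up-move has probability p* = (R−d)/(u−d) = 0.9107 and values discount at R = 1.38.
At expiry t=3: V(3,0)=98.9816, V(3,1)=44.7270, V(3,2)=0.0000, V(3,3)=0.0000
  t=2,j=0: stock 96.8832 → up 138.5430 (V=44.7270), down 84.2884 (V=98.9816). Price 35.9211; hedge Δ=-1.0000, bond B=132.8043.
  t=2,j=1: stock 159.2448 → up 227.7201 (V=0.0000), down 138.5430 (V=44.7270). Price 2.8938; hedge Δ=-0.5016, bond B=82.7635.
  t=2,j=2: stock 261.7472 → up 374.2985 (V=0.0000), down 227.7201 (V=0.0000). Price 0.0000; hedge Δ=0.0000, bond B=0.0000.
  t=1,j=0: stock 111.3600 → up 159.2448 (V=2.8938), down 96.8832 (V=35.9211). Price 4.2338; hedge Δ=-0.5296, bond B=63.2112.
  t=1,j=1: stock 183.0400 → up 261.7472 (V=0.0000), down 159.2448 (V=2.8938). Price 0.1872; hedge Δ=-0.0282, bond B=5.3548.
  t=0,j=0: stock 128.0000 → up 183.0400 (V=0.1872), down 111.3600 (V=4.2338). Price 0.3975; hedge Δ=-0.0565, bond B=7.6236.
The time-0 hedge costs 0.3975, which is the no-arbitrage price.

(0,0): Delta=-0.0565 Bond=7.6236
(1,0): Delta=-0.5296 Bond=63.2112
(1,1): Delta=-0.0282 Bond=5.3548
(2,0): Delta=-1.0000 Bond=132.8043
(2,1): Delta=-0.5016 Bond=82.7635
(2,2): Delta=0.0000 Bond=0.0000
V0=0.3975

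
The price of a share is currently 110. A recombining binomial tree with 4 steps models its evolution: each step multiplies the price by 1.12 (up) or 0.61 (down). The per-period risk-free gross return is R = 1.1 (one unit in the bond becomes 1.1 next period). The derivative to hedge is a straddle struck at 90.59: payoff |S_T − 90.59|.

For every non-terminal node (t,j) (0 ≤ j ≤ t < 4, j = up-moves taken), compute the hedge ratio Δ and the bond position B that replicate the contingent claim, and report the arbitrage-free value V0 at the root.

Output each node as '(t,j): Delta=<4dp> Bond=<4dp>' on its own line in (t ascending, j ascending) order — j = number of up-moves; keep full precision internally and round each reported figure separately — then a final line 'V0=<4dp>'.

No-arbitrage ⇒ martingale measure with p* = (R−d)/(u−d) = 0.9608.
Terminal values V(4,·): V(4,0)=75.3596, V(4,1)=62.6259, V(4,2)=39.2462, V(4,3)=3.6807, V(4,4)=82.4971
Node (3,0) S=24.9679: V=(p*·62.6259+(1−p*)·75.3596)/1.1=57.3866; Δ=(62.6259−75.3596)/(27.9641−15.2304)=-1.0000; B=V−Δ·S=82.3545
Node (3,1) S=45.8427: V=(p*·39.2462+(1−p*)·62.6259)/1.1=36.5118; Δ=(39.2462−62.6259)/(51.3438−27.9641)=-1.0000; B=V−Δ·S=82.3545
Node (3,2) S=84.1702: V=(p*·3.6807+(1−p*)·39.2462)/1.1=4.6140; Δ=(3.6807−39.2462)/(94.2707−51.3438)=-0.8285; B=V−Δ·S=74.3502
Node (3,3) S=154.5421: V=(p*·82.4971+(1−p*)·3.6807)/1.1=72.1875; Δ=(82.4971−3.6807)/(173.0871−94.2707)=1.0000; B=V−Δ·S=-82.3545
Node (2,0) S=40.9310: V=(p*·36.5118+(1−p*)·57.3866)/1.1=33.9368; Δ=(36.5118−57.3866)/(45.8427−24.9679)=-1.0000; B=V−Δ·S=74.8678
Node (2,1) S=75.1520: V=(p*·4.6140+(1−p*)·36.5118)/1.1=5.3317; Δ=(4.6140−36.5118)/(84.1702−45.8427)=-0.8322; B=V−Δ·S=67.8765
Node (2,2) S=137.9840: V=(p*·72.1875+(1−p*)·4.6140)/1.1=63.2160; Δ=(72.1875−4.6140)/(154.5421−84.1702)=0.9602; B=V−Δ·S=-69.2811
Node (1,0) S=67.1000: V=(p*·5.3317+(1−p*)·33.9368)/1.1=5.8668; Δ=(5.3317−33.9368)/(75.1520−40.9310)=-0.8359; B=V−Δ·S=61.9551
Node (1,1) S=123.2000: V=(p*·63.2160+(1−p*)·5.3317)/1.1=55.4055; Δ=(63.2160−5.3317)/(137.9840−75.1520)=0.9213; B=V−Δ·S=-58.0931
Node (0,0) S=110.0000: V=(p*·55.4055+(1−p*)·5.8668)/1.1=48.6025; Δ=(55.4055−5.8668)/(123.2000−67.1000)=0.8830; B=V−Δ·S=-48.5321
Self-financing check: at every node Δ·S+B equals the discounted successor values.

(0,0): Delta=0.8830 Bond=-48.5321
(1,0): Delta=-0.8359 Bond=61.9551
(1,1): Delta=0.9213 Bond=-58.0931
(2,0): Delta=-1.0000 Bond=74.8678
(2,1): Delta=-0.8322 Bond=67.8765
(2,2): Delta=0.9602 Bond=-69.2811
(3,0): Delta=-1.0000 Bond=82.3545
(3,1): Delta=-1.0000 Bond=82.3545
(3,2): Delta=-0.8285 Bond=74.3502
(3,3): Delta=1.0000 Bond=-82.3545
V0=48.6025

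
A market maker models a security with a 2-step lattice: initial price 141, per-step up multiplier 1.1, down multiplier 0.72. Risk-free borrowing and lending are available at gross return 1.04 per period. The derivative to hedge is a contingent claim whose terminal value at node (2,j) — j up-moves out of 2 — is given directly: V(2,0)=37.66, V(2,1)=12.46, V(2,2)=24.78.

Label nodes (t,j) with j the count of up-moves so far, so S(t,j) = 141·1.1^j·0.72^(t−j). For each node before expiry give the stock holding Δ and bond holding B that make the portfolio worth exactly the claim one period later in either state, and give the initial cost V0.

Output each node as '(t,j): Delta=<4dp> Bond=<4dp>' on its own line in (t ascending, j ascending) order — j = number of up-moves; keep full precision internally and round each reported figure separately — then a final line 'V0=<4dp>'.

(0,0): Delta=0.1148 Bond=3.9946
(1,0): Delta=-0.6532 Bond=82.1225
(1,1): Delta=0.2090 Bond=-10.4646
V0=20.1783

No-arbitrage ⇒ martingale measure with p* = (R−d)/(u−d) = 0.8421.
Payoff layer (t=2): V(2,0)=37.6600, V(2,1)=12.4600, V(2,2)=24.7800
Node (1,0) S=101.5200: V=(p*·12.4600+(1−p*)·37.6600)/1.04=15.8067; Δ=(12.4600−37.6600)/(111.6720−73.0944)=-0.6532; B=V−Δ·S=82.1225
Node (1,1) S=155.1000: V=(p*·24.7800+(1−p*)·12.4600)/1.04=21.9565; Δ=(24.7800−12.4600)/(170.6100−111.6720)=0.2090; B=V−Δ·S=-10.4646
Node (0,0) S=141.0000: V=(p*·21.9565+(1−p*)·15.8067)/1.04=20.1783; Δ=(21.9565−15.8067)/(155.1000−101.5200)=0.1148; B=V−Δ·S=3.9946
The time-0 hedge costs 20.1783, which is the no-arbitrage price.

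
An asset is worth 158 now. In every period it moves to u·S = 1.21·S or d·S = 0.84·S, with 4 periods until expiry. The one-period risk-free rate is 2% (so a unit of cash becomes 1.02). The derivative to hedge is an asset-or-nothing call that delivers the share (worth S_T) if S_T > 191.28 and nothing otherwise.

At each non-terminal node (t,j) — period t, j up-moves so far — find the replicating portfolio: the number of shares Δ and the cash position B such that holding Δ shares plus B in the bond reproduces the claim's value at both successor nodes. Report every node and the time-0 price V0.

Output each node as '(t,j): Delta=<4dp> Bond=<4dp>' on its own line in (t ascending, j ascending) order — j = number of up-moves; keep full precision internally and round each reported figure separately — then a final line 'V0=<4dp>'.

Risk-neutral probability p* = (R−d)/(u−d) = (1.02−0.84)/(1.21−0.84) = 0.4865.
Payoff layer (t=4): V(4,0)=0.0000, V(4,1)=0.0000, V(4,2)=0.0000, V(4,3)=235.1216, V(4,4)=338.6870
Node (3,0) S=93.6472: V=(p*·0.0000+(1−p*)·0.0000)/1.02=0.0000; Δ=(0.0000−0.0000)/(113.3132−78.6637)=0.0000; B=V−Δ·S=0.0000
Node (3,1) S=134.8966: V=(p*·0.0000+(1−p*)·0.0000)/1.02=0.0000; Δ=(0.0000−0.0000)/(163.2249−113.3132)=0.0000; B=V−Δ·S=0.0000
Node (3,2) S=194.3154: V=(p*·235.1216+(1−p*)·0.0000)/1.02=112.1407; Δ=(235.1216−0.0000)/(235.1216−163.2249)=3.2703; B=V−Δ·S=-523.3231
Node (3,3) S=279.9066: V=(p*·338.6870+(1−p*)·235.1216)/1.02=279.9066; Δ=(338.6870−235.1216)/(338.6870−235.1216)=1.0000; B=V−Δ·S=0.0000
Node (2,0) S=111.4848: V=(p*·0.0000+(1−p*)·0.0000)/1.02=0.0000; Δ=(0.0000−0.0000)/(134.8966−93.6472)=0.0000; B=V−Δ·S=0.0000
Node (2,1) S=160.5912: V=(p*·112.1407+(1−p*)·0.0000)/1.02=53.4852; Δ=(112.1407−0.0000)/(194.3154−134.8966)=1.8873; B=V−Δ·S=-249.5976
Node (2,2) S=231.3278: V=(p*·279.9066+(1−p*)·112.1407)/1.02=189.9574; Δ=(279.9066−112.1407)/(279.9066−194.3154)=1.9601; B=V−Δ·S=-263.4642
Node (1,0) S=132.7200: V=(p*·53.4852+(1−p*)·0.0000)/1.02=25.5096; Δ=(53.4852−0.0000)/(160.5912−111.4848)=1.0892; B=V−Δ·S=-119.0450
Node (1,1) S=191.1800: V=(p*·189.9574+(1−p*)·53.4852)/1.02=117.5266; Δ=(189.9574−53.4852)/(231.3278−160.5912)=1.9293; B=V−Δ·S=-251.3172
Node (0,0) S=158.0000: V=(p*·117.5266+(1−p*)·25.5096)/1.02=68.8967; Δ=(117.5266−25.5096)/(191.1800−132.7200)=1.5740; B=V−Δ·S=-179.7977
Root portfolio cost Δ·158+B reproduces V0=68.8967.

(0,0): Delta=1.5740 Bond=-179.7977
(1,0): Delta=1.0892 Bond=-119.0450
(1,1): Delta=1.9293 Bond=-251.3172
(2,0): Delta=0.0000 Bond=0.0000
(2,1): Delta=1.8873 Bond=-249.5976
(2,2): Delta=1.9601 Bond=-263.4642
(3,0): Delta=0.0000 Bond=0.0000
(3,1): Delta=0.0000 Bond=0.0000
(3,2): Delta=3.2703 Bond=-523.3231
(3,3): Delta=1.0000 Bond=0.0000
V0=68.8967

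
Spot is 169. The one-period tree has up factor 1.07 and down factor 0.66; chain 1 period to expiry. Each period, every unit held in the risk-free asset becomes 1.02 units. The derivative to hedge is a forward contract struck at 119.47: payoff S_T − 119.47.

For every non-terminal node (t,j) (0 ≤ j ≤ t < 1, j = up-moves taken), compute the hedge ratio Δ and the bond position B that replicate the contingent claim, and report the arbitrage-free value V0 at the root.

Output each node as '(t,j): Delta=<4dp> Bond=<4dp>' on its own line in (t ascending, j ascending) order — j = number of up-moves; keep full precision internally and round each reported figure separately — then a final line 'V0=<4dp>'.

Since d<R<u, set p* = (R−d)/(u−d) = 0.8780; price each node as the discounted p*-expectation of its children.
Terminal values V(1,·): V(1,0)=-7.9300, V(1,1)=61.3600
  t=0,j=0: stock 169.0000 → up 180.8300 (V=61.3600), down 111.5400 (V=-7.9300). Price 51.8725; hedge Δ=1.0000, bond B=-117.1275.
Check: Δ(0,0)·S0 + B(0,0) = 51.8725 = V0.

(0,0): Delta=1.0000 Bond=-117.1275
V0=51.8725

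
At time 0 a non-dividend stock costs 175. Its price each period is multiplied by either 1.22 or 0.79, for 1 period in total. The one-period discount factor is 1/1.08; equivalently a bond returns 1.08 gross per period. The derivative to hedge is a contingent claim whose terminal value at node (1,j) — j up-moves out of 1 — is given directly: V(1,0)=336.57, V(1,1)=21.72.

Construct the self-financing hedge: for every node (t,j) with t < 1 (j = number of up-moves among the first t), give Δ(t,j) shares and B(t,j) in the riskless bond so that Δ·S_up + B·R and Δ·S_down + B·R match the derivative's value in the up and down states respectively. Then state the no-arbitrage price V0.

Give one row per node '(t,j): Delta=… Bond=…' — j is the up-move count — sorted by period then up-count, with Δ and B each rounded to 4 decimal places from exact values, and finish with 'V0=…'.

(0,0): Delta=-4.1841 Bond=847.2364
V0=115.0271

The replicating-portfolio and risk-neutral prices coincide; use p* = (1.08−0.79)/(1.22−0.79) = 0.6744 for the latter.
Terminal values V(1,·): V(1,0)=336.5700, V(1,1)=21.7200
(0,0): S=175.0000. Δ = (V_up−V_dn)/(S_up−S_dn) = (21.7200−336.5700)/(213.5000−138.2500) = -4.1841. V = [p*·21.7200 + (1−p*)·336.5700]/1.08 = 115.0271. B = V − Δ·S = 847.2364.
The time-0 hedge costs 115.0271, which is the no-arbitrage price.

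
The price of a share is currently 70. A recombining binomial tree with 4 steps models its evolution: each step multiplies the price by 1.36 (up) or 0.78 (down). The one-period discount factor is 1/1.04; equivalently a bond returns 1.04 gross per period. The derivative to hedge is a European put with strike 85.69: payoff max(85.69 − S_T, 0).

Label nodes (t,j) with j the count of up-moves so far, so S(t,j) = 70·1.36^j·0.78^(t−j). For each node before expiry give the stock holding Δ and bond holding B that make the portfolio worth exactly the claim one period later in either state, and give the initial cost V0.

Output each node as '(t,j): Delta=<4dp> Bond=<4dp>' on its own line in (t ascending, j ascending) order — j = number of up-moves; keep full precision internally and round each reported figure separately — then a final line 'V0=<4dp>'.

Since d<R<u, set p* = (R−d)/(u−d) = 0.4483; price each node as the discounted p*-expectation of its children.
Payoff layer (t=4): V(4,0)=59.7795, V(4,1)=40.5126, V(4,2)=6.9192, V(4,3)=0.0000, V(4,4)=0.0000
(3,0): S=33.2186. Δ = (V_up−V_dn)/(S_up−S_dn) = (40.5126−59.7795)/(45.1774−25.9105) = -1.0000. V = [p*·40.5126 + (1−p*)·59.7795]/1.04 = 49.1756. B = V − Δ·S = 82.3942.
(3,1): S=57.9197. Δ = (V_up−V_dn)/(S_up−S_dn) = (6.9192−40.5126)/(78.7708−45.1774) = -1.0000. V = [p*·6.9192 + (1−p*)·40.5126]/1.04 = 24.4746. B = V − Δ·S = 82.3942.
(3,2): S=100.9882. Δ = (V_up−V_dn)/(S_up−S_dn) = (0.0000−6.9192)/(137.3439−78.7708) = -0.1181. V = [p*·0.0000 + (1−p*)·6.9192]/1.04 = 3.6707. B = V − Δ·S = 15.6004.
(3,3): S=176.0819. Δ = (V_up−V_dn)/(S_up−S_dn) = (0.0000−0.0000)/(239.4714−137.3439) = 0.0000. V = [p*·0.0000 + (1−p*)·0.0000]/1.04 = 0.0000. B = V − Δ·S = 0.0000.
(2,0): S=42.5880. Δ = (V_up−V_dn)/(S_up−S_dn) = (24.4746−49.1756)/(57.9197−33.2186) = -1.0000. V = [p*·24.4746 + (1−p*)·49.1756]/1.04 = 36.6372. B = V − Δ·S = 79.2252.
(2,1): S=74.2560. Δ = (V_up−V_dn)/(S_up−S_dn) = (3.6707−24.4746)/(100.9882−57.9197) = -0.4830. V = [p*·3.6707 + (1−p*)·24.4746]/1.04 = 14.5660. B = V − Δ·S = 50.4348.
(2,2): S=129.4720. Δ = (V_up−V_dn)/(S_up−S_dn) = (0.0000−3.6707)/(176.0819−100.9882) = -0.0489. V = [p*·0.0000 + (1−p*)·3.6707]/1.04 = 1.9473. B = V − Δ·S = 8.2761.
(1,0): S=54.6000. Δ = (V_up−V_dn)/(S_up−S_dn) = (14.5660−36.6372)/(74.2560−42.5880) = -0.6970. V = [p*·14.5660 + (1−p*)·36.6372]/1.04 = 25.7147. B = V − Δ·S = 63.7684.
(1,1): S=95.2000. Δ = (V_up−V_dn)/(S_up−S_dn) = (1.9473−14.5660)/(129.4720−74.2560) = -0.2285. V = [p*·1.9473 + (1−p*)·14.5660]/1.04 = 8.5667. B = V − Δ·S = 30.3231.
(0,0): S=70.0000. Δ = (V_up−V_dn)/(S_up−S_dn) = (8.5667−25.7147)/(95.2000−54.6000) = -0.4224. V = [p*·8.5667 + (1−p*)·25.7147]/1.04 = 17.3343. B = V − Δ·S = 46.8997.
Self-financing check: at every node Δ·S+B equals the discounted successor values.

(0,0): Delta=-0.4224 Bond=46.8997
(1,0): Delta=-0.6970 Bond=63.7684
(1,1): Delta=-0.2285 Bond=30.3231
(2,0): Delta=-1.0000 Bond=79.2252
(2,1): Delta=-0.4830 Bond=50.4348
(2,2): Delta=-0.0489 Bond=8.2761
(3,0): Delta=-1.0000 Bond=82.3942
(3,1): Delta=-1.0000 Bond=82.3942
(3,2): Delta=-0.1181 Bond=15.6004
(3,3): Delta=0.0000 Bond=0.0000
V0=17.3343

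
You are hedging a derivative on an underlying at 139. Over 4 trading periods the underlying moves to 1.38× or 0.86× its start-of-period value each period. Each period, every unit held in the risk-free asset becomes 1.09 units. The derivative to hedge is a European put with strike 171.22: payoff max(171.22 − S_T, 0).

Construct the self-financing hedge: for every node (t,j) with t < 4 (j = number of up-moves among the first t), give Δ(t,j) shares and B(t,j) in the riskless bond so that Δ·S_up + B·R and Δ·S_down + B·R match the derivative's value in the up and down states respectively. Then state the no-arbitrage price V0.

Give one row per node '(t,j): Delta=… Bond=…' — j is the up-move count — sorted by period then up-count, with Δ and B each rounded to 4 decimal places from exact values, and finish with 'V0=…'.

The replicating-portfolio and risk-neutral prices coincide; use p* = (1.09−0.86)/(1.38−0.86) = 0.4423 for the latter.
Payoff layer (t=4): V(4,0)=95.1859, V(4,1)=49.2117, V(4,2)=0.0000, V(4,3)=0.0000, V(4,4)=0.0000
(3,0): S=88.4118. Δ = (V_up−V_dn)/(S_up−S_dn) = (49.2117−95.1859)/(122.0083−76.0341) = -1.0000. V = [p*·49.2117 + (1−p*)·95.1859]/1.09 = 68.6708. B = V − Δ·S = 157.0826.
(3,1): S=141.8701. Δ = (V_up−V_dn)/(S_up−S_dn) = (0.0000−49.2117)/(195.7807−122.0083) = -0.6671. V = [p*·0.0000 + (1−p*)·49.2117]/1.09 = 25.1789. B = V − Δ·S = 119.8169.
(3,2): S=227.6520. Δ = (V_up−V_dn)/(S_up−S_dn) = (0.0000−0.0000)/(314.1597−195.7807) = 0.0000. V = [p*·0.0000 + (1−p*)·0.0000]/1.09 = 0.0000. B = V − Δ·S = 0.0000.
(3,3): S=365.3020. Δ = (V_up−V_dn)/(S_up−S_dn) = (0.0000−0.0000)/(504.1168−314.1597) = 0.0000. V = [p*·0.0000 + (1−p*)·0.0000]/1.09 = 0.0000. B = V − Δ·S = 0.0000.
(2,0): S=102.8044. Δ = (V_up−V_dn)/(S_up−S_dn) = (25.1789−68.6708)/(141.8701−88.4118) = -0.8136. V = [p*·25.1789 + (1−p*)·68.6708]/1.09 = 45.3523. B = V − Δ·S = 128.9905.
(2,1): S=164.9652. Δ = (V_up−V_dn)/(S_up−S_dn) = (0.0000−25.1789)/(227.6520−141.8701) = -0.2935. V = [p*·0.0000 + (1−p*)·25.1789]/1.09 = 12.8826. B = V − Δ·S = 61.3036.
(2,2): S=264.7116. Δ = (V_up−V_dn)/(S_up−S_dn) = (0.0000−0.0000)/(365.3020−227.6520) = 0.0000. V = [p*·0.0000 + (1−p*)·0.0000]/1.09 = 0.0000. B = V − Δ·S = 0.0000.
(1,0): S=119.5400. Δ = (V_up−V_dn)/(S_up−S_dn) = (12.8826−45.3523)/(164.9652−102.8044) = -0.5223. V = [p*·12.8826 + (1−p*)·45.3523]/1.09 = 28.4318. B = V − Δ·S = 90.8735.
(1,1): S=191.8200. Δ = (V_up−V_dn)/(S_up−S_dn) = (0.0000−12.8826)/(264.7116−164.9652) = -0.1292. V = [p*·0.0000 + (1−p*)·12.8826]/1.09 = 6.5913. B = V − Δ·S = 31.3656.
(0,0): S=139.0000. Δ = (V_up−V_dn)/(S_up−S_dn) = (6.5913−28.4318)/(191.8200−119.5400) = -0.3022. V = [p*·6.5913 + (1−p*)·28.4318]/1.09 = 17.2217. B = V − Δ·S = 59.2227.
Check: Δ(0,0)·S0 + B(0,0) = 17.2217 = V0.

(0,0): Delta=-0.3022 Bond=59.2227
(1,0): Delta=-0.5223 Bond=90.8735
(1,1): Delta=-0.1292 Bond=31.3656
(2,0): Delta=-0.8136 Bond=128.9905
(2,1): Delta=-0.2935 Bond=61.3036
(2,2): Delta=0.0000 Bond=0.0000
(3,0): Delta=-1.0000 Bond=157.0826
(3,1): Delta=-0.6671 Bond=119.8169
(3,2): Delta=0.0000 Bond=0.0000
(3,3): Delta=0.0000 Bond=0.0000
V0=17.2217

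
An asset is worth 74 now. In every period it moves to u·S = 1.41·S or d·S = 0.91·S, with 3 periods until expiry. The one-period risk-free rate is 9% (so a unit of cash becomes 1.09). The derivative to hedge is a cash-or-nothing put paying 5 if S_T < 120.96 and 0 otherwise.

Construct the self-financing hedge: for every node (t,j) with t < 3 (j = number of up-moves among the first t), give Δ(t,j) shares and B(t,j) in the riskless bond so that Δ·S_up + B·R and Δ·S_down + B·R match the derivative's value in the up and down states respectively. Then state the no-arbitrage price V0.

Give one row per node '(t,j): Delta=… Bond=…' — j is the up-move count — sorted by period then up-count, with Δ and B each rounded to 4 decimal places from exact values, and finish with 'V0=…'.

Under the risk-neutral measure, an up-move has probability p* = (R−d)/(u−d) = 0.3600 and values discount at R = 1.09.
Terminal payoffs: V(3,0)=5.0000, V(3,1)=5.0000, V(3,2)=0.0000, V(3,3)=0.0000
(2,0): S=61.2794. Δ = (V_up−V_dn)/(S_up−S_dn) = (5.0000−5.0000)/(86.4040−55.7643) = 0.0000. V = [p*·5.0000 + (1−p*)·5.0000]/1.09 = 4.5872. B = V − Δ·S = 4.5872.
(2,1): S=94.9494. Δ = (V_up−V_dn)/(S_up−S_dn) = (0.0000−5.0000)/(133.8787−86.4040) = -0.1053. V = [p*·0.0000 + (1−p*)·5.0000]/1.09 = 2.9358. B = V − Δ·S = 12.9358.
(2,2): S=147.1194. Δ = (V_up−V_dn)/(S_up−S_dn) = (0.0000−0.0000)/(207.4384−133.8787) = 0.0000. V = [p*·0.0000 + (1−p*)·0.0000]/1.09 = 0.0000. B = V − Δ·S = 0.0000.
(1,0): S=67.3400. Δ = (V_up−V_dn)/(S_up−S_dn) = (2.9358−4.5872)/(94.9494−61.2794) = -0.0490. V = [p*·2.9358 + (1−p*)·4.5872]/1.09 = 3.6630. B = V − Δ·S = 6.9657.
(1,1): S=104.3400. Δ = (V_up−V_dn)/(S_up−S_dn) = (0.0000−2.9358)/(147.1194−94.9494) = -0.0563. V = [p*·0.0000 + (1−p*)·2.9358]/1.09 = 1.7238. B = V − Δ·S = 7.5953.
(0,0): S=74.0000. Δ = (V_up−V_dn)/(S_up−S_dn) = (1.7238−3.6630)/(104.3400−67.3400) = -0.0524. V = [p*·1.7238 + (1−p*)·3.6630]/1.09 = 2.7201. B = V − Δ·S = 6.5985.
Self-financing check: at every node Δ·S+B equals the discounted successor values.

(0,0): Delta=-0.0524 Bond=6.5985
(1,0): Delta=-0.0490 Bond=6.9657
(1,1): Delta=-0.0563 Bond=7.5953
(2,0): Delta=0.0000 Bond=4.5872
(2,1): Delta=-0.1053 Bond=12.9358
(2,2): Delta=0.0000 Bond=0.0000
V0=2.7201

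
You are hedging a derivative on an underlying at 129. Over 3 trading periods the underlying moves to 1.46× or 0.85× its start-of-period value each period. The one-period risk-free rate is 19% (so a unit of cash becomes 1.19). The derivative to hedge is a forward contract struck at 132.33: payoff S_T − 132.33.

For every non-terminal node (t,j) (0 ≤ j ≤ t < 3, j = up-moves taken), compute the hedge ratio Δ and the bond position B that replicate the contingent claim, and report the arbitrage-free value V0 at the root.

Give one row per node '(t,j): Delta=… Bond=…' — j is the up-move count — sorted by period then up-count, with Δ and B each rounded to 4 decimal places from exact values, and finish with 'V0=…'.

The replicating-portfolio and risk-neutral prices coincide; use p* = (1.19−0.85)/(1.46−0.85) = 0.5574 for the latter.
Terminal values V(3,·): V(3,0)=-53.1079, V(3,1)=3.7456, V(3,2)=101.3999, V(3,3)=269.1355
  t=2,j=0: stock 93.2025 → up 136.0756 (V=3.7456), down 79.2221 (V=-53.1079). Price -17.9992; hedge Δ=1.0000, bond B=-111.2017.
  t=2,j=1: stock 160.0890 → up 233.7299 (V=101.3999), down 136.0756 (V=3.7456). Price 48.8873; hedge Δ=1.0000, bond B=-111.2017.
  t=2,j=2: stock 274.9764 → up 401.4655 (V=269.1355), down 233.7299 (V=101.3999). Price 163.7747; hedge Δ=1.0000, bond B=-111.2017.
  t=1,j=0: stock 109.6500 → up 160.0890 (V=48.8873), down 93.2025 (V=-17.9992). Price 16.2032; hedge Δ=1.0000, bond B=-93.4468.
  t=1,j=1: stock 188.3400 → up 274.9764 (V=163.7747), down 160.0890 (V=48.8873). Price 94.8932; hedge Δ=1.0000, bond B=-93.4468.
  t=0,j=0: stock 129.0000 → up 188.3400 (V=94.8932), down 109.6500 (V=16.2032). Price 50.4733; hedge Δ=1.0000, bond B=-78.5267.
Self-financing check: at every node Δ·S+B equals the discounted successor values.

(0,0): Delta=1.0000 Bond=-78.5267
(1,0): Delta=1.0000 Bond=-93.4468
(1,1): Delta=1.0000 Bond=-93.4468
(2,0): Delta=1.0000 Bond=-111.2017
(2,1): Delta=1.0000 Bond=-111.2017
(2,2): Delta=1.0000 Bond=-111.2017
V0=50.4733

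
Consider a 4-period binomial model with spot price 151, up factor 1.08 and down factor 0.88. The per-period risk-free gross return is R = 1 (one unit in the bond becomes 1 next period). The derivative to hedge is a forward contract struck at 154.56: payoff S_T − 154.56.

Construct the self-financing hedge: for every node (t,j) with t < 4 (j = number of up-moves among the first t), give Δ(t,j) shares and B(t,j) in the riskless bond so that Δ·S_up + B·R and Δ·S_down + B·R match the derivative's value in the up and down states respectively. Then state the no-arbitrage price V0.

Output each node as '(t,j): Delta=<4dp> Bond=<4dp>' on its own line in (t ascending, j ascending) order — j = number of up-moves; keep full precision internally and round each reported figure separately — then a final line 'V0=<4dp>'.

Since d<R<u, set p* = (R−d)/(u−d) = 0.6000; price each node as the discounted p*-expectation of its children.
Terminal values V(4,·): V(4,0)=-64.0060, V(4,1)=-43.4255, V(4,2)=-18.1677, V(4,3)=12.8305, V(4,4)=50.8738
  t=3,j=0: stock 102.9023 → up 111.1345 (V=-43.4255), down 90.5540 (V=-64.0060). Price -51.6577; hedge Δ=1.0000, bond B=-154.5600.
  t=3,j=1: stock 126.2892 → up 136.3923 (V=-18.1677), down 111.1345 (V=-43.4255). Price -28.2708; hedge Δ=1.0000, bond B=-154.5600.
  t=3,j=2: stock 154.9912 → up 167.3905 (V=12.8305), down 136.3923 (V=-18.1677). Price 0.4312; hedge Δ=1.0000, bond B=-154.5600.
  t=3,j=3: stock 190.2165 → up 205.4338 (V=50.8738), down 167.3905 (V=12.8305). Price 35.6565; hedge Δ=1.0000, bond B=-154.5600.
  t=2,j=0: stock 116.9344 → up 126.2892 (V=-28.2708), down 102.9023 (V=-51.6577). Price -37.6256; hedge Δ=1.0000, bond B=-154.5600.
  t=2,j=1: stock 143.5104 → up 154.9912 (V=0.4312), down 126.2892 (V=-28.2708). Price -11.0496; hedge Δ=1.0000, bond B=-154.5600.
  t=2,j=2: stock 176.1264 → up 190.2165 (V=35.6565), down 154.9912 (V=0.4312). Price 21.5664; hedge Δ=1.0000, bond B=-154.5600.
  t=1,j=0: stock 132.8800 → up 143.5104 (V=-11.0496), down 116.9344 (V=-37.6256). Price -21.6800; hedge Δ=1.0000, bond B=-154.5600.
  t=1,j=1: stock 163.0800 → up 176.1264 (V=21.5664), down 143.5104 (V=-11.0496). Price 8.5200; hedge Δ=1.0000, bond B=-154.5600.
  t=0,j=0: stock 151.0000 → up 163.0800 (V=8.5200), down 132.8800 (V=-21.6800). Price -3.5600; hedge Δ=1.0000, bond B=-154.5600.
Self-financing check: at every node Δ·S+B equals the discounted successor values.

(0,0): Delta=1.0000 Bond=-154.5600
(1,0): Delta=1.0000 Bond=-154.5600
(1,1): Delta=1.0000 Bond=-154.5600
(2,0): Delta=1.0000 Bond=-154.5600
(2,1): Delta=1.0000 Bond=-154.5600
(2,2): Delta=1.0000 Bond=-154.5600
(3,0): Delta=1.0000 Bond=-154.5600
(3,1): Delta=1.0000 Bond=-154.5600
(3,2): Delta=1.0000 Bond=-154.5600
(3,3): Delta=1.0000 Bond=-154.5600
V0=-3.5600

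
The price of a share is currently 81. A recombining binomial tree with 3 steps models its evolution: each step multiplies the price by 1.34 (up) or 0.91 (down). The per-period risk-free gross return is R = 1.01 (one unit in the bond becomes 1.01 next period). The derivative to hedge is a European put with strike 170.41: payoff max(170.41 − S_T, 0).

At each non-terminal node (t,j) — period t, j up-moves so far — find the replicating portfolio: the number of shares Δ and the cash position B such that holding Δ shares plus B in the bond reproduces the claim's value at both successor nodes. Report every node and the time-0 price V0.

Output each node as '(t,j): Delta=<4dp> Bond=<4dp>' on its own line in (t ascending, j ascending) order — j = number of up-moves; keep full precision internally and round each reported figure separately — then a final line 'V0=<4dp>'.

The replicating-portfolio and risk-neutral prices coincide; use p* = (1.01−0.91)/(1.34−0.91) = 0.2326 for the latter.
Terminal values V(3,·): V(3,0)=109.3707, V(3,1)=80.5280, V(3,2)=38.0563, V(3,3)=0.0000
Node (2,0) S=67.0761: V=(p*·80.5280+(1−p*)·109.3707)/1.01=101.6467; Δ=(80.5280−109.3707)/(89.8820−61.0393)=-1.0000; B=V−Δ·S=168.7228
Node (2,1) S=98.7714: V=(p*·38.0563+(1−p*)·80.5280)/1.01=69.9514; Δ=(38.0563−80.5280)/(132.3537−89.8820)=-1.0000; B=V−Δ·S=168.7228
Node (2,2) S=145.4436: V=(p*·0.0000+(1−p*)·38.0563)/1.01=28.9168; Δ=(0.0000−38.0563)/(194.8944−132.3537)=-0.6085; B=V−Δ·S=117.4199
Node (1,0) S=73.7100: V=(p*·69.9514+(1−p*)·101.6467)/1.01=93.3422; Δ=(69.9514−101.6467)/(98.7714−67.0761)=-1.0000; B=V−Δ·S=167.0522
Node (1,1) S=108.5400: V=(p*·28.9168+(1−p*)·69.9514)/1.01=59.8104; Δ=(28.9168−69.9514)/(145.4436−98.7714)=-0.8792; B=V−Δ·S=155.2395
Node (0,0) S=81.0000: V=(p*·59.8104+(1−p*)·93.3422)/1.01=84.6972; Δ=(59.8104−93.3422)/(108.5400−73.7100)=-0.9627; B=V−Δ·S=162.6783
Self-financing check: at every node Δ·S+B equals the discounted successor values.

(0,0): Delta=-0.9627 Bond=162.6783
(1,0): Delta=-1.0000 Bond=167.0522
(1,1): Delta=-0.8792 Bond=155.2395
(2,0): Delta=-1.0000 Bond=168.7228
(2,1): Delta=-1.0000 Bond=168.7228
(2,2): Delta=-0.6085 Bond=117.4199
V0=84.6972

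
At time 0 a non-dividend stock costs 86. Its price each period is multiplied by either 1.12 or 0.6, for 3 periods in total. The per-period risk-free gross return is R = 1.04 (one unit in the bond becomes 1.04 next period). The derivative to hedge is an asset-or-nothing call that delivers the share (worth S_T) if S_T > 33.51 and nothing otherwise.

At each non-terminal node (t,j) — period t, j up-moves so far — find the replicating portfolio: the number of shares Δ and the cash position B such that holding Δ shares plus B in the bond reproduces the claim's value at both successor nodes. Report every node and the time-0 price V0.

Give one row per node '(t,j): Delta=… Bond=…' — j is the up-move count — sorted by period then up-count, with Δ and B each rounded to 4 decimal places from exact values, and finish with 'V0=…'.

(0,0): Delta=1.0091 Bond=-0.8419
(1,0): Delta=1.1024 Bond=-5.6910
(1,1): Delta=1.0000 Bond=0.0000
(2,0): Delta=2.1538 Bond=-38.4710
(2,1): Delta=1.0000 Bond=0.0000
(2,2): Delta=1.0000 Bond=0.0000
V0=85.9399

Under the risk-neutral measure, an up-move has probability p* = (R−d)/(u−d) = 0.8462 and values discount at R = 1.04.
Terminal payoffs: V(3,0)=0.0000, V(3,1)=34.6752, V(3,2)=64.7270, V(3,3)=120.8238
(2,0): S=30.9600. Δ = (V_up−V_dn)/(S_up−S_dn) = (34.6752−0.0000)/(34.6752−18.5760) = 2.1538. V = [p*·34.6752 + (1−p*)·0.0000]/1.04 = 28.2121. B = V − Δ·S = -38.4710.
(2,1): S=57.7920. Δ = (V_up−V_dn)/(S_up−S_dn) = (64.7270−34.6752)/(64.7270−34.6752) = 1.0000. V = [p*·64.7270 + (1−p*)·34.6752]/1.04 = 57.7920. B = V − Δ·S = 0.0000.
(2,2): S=107.8784. Δ = (V_up−V_dn)/(S_up−S_dn) = (120.8238−64.7270)/(120.8238−64.7270) = 1.0000. V = [p*·120.8238 + (1−p*)·64.7270]/1.04 = 107.8784. B = V − Δ·S = 0.0000.
(1,0): S=51.6000. Δ = (V_up−V_dn)/(S_up−S_dn) = (57.7920−28.2121)/(57.7920−30.9600) = 1.1024. V = [p*·57.7920 + (1−p*)·28.2121]/1.04 = 51.1935. B = V − Δ·S = -5.6910.
(1,1): S=96.3200. Δ = (V_up−V_dn)/(S_up−S_dn) = (107.8784−57.7920)/(107.8784−57.7920) = 1.0000. V = [p*·107.8784 + (1−p*)·57.7920]/1.04 = 96.3200. B = V − Δ·S = 0.0000.
(0,0): S=86.0000. Δ = (V_up−V_dn)/(S_up−S_dn) = (96.3200−51.1935)/(96.3200−51.6000) = 1.0091. V = [p*·96.3200 + (1−p*)·51.1935]/1.04 = 85.9399. B = V − Δ·S = -0.8419.
The time-0 hedge costs 85.9399, which is the no-arbitrage price.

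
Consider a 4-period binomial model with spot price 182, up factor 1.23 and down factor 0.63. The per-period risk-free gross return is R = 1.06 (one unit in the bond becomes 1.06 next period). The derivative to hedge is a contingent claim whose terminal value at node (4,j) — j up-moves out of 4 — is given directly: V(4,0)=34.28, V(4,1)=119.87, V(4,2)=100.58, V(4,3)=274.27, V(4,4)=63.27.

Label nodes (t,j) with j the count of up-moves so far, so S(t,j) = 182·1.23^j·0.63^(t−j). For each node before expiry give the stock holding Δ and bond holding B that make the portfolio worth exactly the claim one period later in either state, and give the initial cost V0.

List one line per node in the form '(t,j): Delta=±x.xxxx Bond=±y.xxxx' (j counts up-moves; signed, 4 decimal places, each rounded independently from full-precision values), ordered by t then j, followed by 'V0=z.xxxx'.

(0,0): Delta=-0.0248 Bond=134.4318
(1,0): Delta=1.1416 Bond=8.7597
(1,1): Delta=-0.2610 Bond=195.3709
(2,0): Delta=0.2269 Bond=75.3580
(2,1): Delta=1.3268 Bond=-16.8365
(2,2): Delta=-0.5825 Bond=295.6235
(3,0): Delta=3.1346 Bond=-52.4429
(3,1): Delta=-0.3618 Bond=132.1929
(3,2): Delta=1.6688 Bond=-77.1646
(3,3): Delta=-1.0384 Bond=467.7547
V0=129.9239

Risk-neutral probability p* = (R−d)/(u−d) = (1.06−0.63)/(1.23−0.63) = 0.7167.
Terminal values V(4,·): V(4,0)=34.2800, V(4,1)=119.8700, V(4,2)=100.5800, V(4,3)=274.2700, V(4,4)=63.2700
(3,0): S=45.5086. Δ = (V_up−V_dn)/(S_up−S_dn) = (119.8700−34.2800)/(55.9755−28.6704) = 3.1346. V = [p*·119.8700 + (1−p*)·34.2800]/1.06 = 90.2071. B = V − Δ·S = -52.4429.
(3,1): S=88.8500. Δ = (V_up−V_dn)/(S_up−S_dn) = (100.5800−119.8700)/(109.2855−55.9755) = -0.3618. V = [p*·100.5800 + (1−p*)·119.8700]/1.06 = 100.0429. B = V − Δ·S = 132.1929.
(3,2): S=173.4691. Δ = (V_up−V_dn)/(S_up−S_dn) = (274.2700−100.5800)/(213.3670−109.2855) = 1.6688. V = [p*·274.2700 + (1−p*)·100.5800]/1.06 = 212.3187. B = V − Δ·S = -77.1646.
(3,3): S=338.6778. Δ = (V_up−V_dn)/(S_up−S_dn) = (63.2700−274.2700)/(416.5737−213.3670) = -1.0384. V = [p*·63.2700 + (1−p*)·274.2700]/1.06 = 116.0881. B = V − Δ·S = 467.7547.
(2,0): S=72.2358. Δ = (V_up−V_dn)/(S_up−S_dn) = (100.0429−90.2071)/(88.8500−45.5086) = 0.2269. V = [p*·100.0429 + (1−p*)·90.2071]/1.06 = 91.7510. B = V − Δ·S = 75.3580.
(2,1): S=141.0318. Δ = (V_up−V_dn)/(S_up−S_dn) = (212.3187−100.0429)/(173.4691−88.8500) = 1.3268. V = [p*·212.3187 + (1−p*)·100.0429]/1.06 = 170.2898. B = V − Δ·S = -16.8365.
(2,2): S=275.3478. Δ = (V_up−V_dn)/(S_up−S_dn) = (116.0881−212.3187)/(338.6778−173.4691) = -0.5825. V = [p*·116.0881 + (1−p*)·212.3187]/1.06 = 135.2391. B = V − Δ·S = 295.6235.
(1,0): S=114.6600. Δ = (V_up−V_dn)/(S_up−S_dn) = (170.2898−91.7510)/(141.0318−72.2358) = 1.1416. V = [p*·170.2898 + (1−p*)·91.7510]/1.06 = 139.6577. B = V − Δ·S = 8.7597.
(1,1): S=223.8600. Δ = (V_up−V_dn)/(S_up−S_dn) = (135.2391−170.2898)/(275.3478−141.0318) = -0.2610. V = [p*·135.2391 + (1−p*)·170.2898]/1.06 = 136.9529. B = V − Δ·S = 195.3709.
(0,0): S=182.0000. Δ = (V_up−V_dn)/(S_up−S_dn) = (136.9529−139.6577)/(223.8600−114.6600) = -0.0248. V = [p*·136.9529 + (1−p*)·139.6577]/1.06 = 129.9239. B = V − Δ·S = 134.4318.
Self-financing check: at every node Δ·S+B equals the discounted successor values.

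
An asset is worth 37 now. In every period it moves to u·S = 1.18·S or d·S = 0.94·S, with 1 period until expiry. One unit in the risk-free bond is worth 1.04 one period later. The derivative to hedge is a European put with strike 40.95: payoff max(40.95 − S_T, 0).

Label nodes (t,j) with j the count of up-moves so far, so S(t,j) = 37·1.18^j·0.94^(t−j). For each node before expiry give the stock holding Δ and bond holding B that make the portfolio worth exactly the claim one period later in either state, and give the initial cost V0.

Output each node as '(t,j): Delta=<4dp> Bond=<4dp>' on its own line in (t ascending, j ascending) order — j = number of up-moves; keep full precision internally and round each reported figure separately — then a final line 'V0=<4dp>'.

(0,0): Delta=-0.6948 Bond=29.1691
V0=3.4607

The replicating-portfolio and risk-neutral prices coincide; use p* = (1.04−0.94)/(1.18−0.94) = 0.4167 for the latter.
At expiry t=1: V(1,0)=6.1700, V(1,1)=0.0000
  t=0,j=0: stock 37.0000 → up 43.6600 (V=0.0000), down 34.7800 (V=6.1700). Price 3.4607; hedge Δ=-0.6948, bond B=29.1691.
Each (Δ,B) replicates both successor values, so the strategy is self-financing and V0 is arbitrage-free.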